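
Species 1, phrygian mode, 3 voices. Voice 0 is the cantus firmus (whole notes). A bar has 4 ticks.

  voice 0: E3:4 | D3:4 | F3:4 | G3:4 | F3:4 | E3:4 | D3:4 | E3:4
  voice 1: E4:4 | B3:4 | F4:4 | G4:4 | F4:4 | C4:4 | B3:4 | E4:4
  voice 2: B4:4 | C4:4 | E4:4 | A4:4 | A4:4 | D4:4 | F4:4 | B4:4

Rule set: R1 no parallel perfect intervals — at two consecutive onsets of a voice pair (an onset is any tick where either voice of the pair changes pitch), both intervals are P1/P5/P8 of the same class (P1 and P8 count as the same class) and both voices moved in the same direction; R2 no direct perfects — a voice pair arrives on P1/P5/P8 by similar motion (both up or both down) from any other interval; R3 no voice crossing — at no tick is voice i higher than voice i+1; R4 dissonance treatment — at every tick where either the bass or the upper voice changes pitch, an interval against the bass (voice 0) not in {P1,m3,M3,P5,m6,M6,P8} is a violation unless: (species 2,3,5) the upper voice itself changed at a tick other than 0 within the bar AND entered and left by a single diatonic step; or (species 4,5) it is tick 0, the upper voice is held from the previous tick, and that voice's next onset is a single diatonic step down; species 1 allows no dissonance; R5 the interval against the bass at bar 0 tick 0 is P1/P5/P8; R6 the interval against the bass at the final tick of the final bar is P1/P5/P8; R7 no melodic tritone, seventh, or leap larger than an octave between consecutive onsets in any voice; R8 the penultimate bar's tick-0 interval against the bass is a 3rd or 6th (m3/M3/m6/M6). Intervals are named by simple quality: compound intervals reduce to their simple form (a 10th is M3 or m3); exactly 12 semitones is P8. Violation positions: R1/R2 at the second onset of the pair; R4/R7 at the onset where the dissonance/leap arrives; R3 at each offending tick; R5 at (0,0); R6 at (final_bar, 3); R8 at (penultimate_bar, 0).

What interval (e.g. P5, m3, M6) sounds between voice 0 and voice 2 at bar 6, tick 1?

m3

voice 0=D3 voice 2=F4 -> m3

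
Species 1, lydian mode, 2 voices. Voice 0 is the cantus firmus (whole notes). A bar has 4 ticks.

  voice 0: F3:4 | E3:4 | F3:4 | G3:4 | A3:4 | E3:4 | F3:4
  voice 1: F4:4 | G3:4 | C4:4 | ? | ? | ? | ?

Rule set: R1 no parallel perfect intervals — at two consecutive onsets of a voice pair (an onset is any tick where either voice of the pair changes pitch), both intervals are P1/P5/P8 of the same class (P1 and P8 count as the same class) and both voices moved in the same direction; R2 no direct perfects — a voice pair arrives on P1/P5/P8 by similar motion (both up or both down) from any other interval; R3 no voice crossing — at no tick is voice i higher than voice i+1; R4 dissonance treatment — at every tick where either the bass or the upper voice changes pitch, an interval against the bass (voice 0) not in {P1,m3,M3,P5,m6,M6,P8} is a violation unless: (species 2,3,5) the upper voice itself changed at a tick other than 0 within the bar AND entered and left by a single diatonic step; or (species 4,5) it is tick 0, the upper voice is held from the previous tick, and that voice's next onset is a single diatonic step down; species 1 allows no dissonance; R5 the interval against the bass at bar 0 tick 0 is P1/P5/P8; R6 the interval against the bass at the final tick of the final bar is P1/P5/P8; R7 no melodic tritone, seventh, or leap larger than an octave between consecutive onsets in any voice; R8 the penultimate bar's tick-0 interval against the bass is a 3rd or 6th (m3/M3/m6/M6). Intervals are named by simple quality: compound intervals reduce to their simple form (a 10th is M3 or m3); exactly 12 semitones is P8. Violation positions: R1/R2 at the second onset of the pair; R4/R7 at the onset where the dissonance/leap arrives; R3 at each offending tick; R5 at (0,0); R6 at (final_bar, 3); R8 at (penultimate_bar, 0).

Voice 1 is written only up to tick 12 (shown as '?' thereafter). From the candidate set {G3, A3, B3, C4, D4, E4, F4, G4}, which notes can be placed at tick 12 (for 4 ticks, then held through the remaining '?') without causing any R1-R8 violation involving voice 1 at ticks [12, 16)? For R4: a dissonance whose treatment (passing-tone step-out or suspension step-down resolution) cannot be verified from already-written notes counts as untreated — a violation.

G3: legal
A3: violates R4
B3: legal
C4: violates R4
D4: violates R1
E4: legal
F4: violates R4
G4: violates R2

{B3, E4, G3}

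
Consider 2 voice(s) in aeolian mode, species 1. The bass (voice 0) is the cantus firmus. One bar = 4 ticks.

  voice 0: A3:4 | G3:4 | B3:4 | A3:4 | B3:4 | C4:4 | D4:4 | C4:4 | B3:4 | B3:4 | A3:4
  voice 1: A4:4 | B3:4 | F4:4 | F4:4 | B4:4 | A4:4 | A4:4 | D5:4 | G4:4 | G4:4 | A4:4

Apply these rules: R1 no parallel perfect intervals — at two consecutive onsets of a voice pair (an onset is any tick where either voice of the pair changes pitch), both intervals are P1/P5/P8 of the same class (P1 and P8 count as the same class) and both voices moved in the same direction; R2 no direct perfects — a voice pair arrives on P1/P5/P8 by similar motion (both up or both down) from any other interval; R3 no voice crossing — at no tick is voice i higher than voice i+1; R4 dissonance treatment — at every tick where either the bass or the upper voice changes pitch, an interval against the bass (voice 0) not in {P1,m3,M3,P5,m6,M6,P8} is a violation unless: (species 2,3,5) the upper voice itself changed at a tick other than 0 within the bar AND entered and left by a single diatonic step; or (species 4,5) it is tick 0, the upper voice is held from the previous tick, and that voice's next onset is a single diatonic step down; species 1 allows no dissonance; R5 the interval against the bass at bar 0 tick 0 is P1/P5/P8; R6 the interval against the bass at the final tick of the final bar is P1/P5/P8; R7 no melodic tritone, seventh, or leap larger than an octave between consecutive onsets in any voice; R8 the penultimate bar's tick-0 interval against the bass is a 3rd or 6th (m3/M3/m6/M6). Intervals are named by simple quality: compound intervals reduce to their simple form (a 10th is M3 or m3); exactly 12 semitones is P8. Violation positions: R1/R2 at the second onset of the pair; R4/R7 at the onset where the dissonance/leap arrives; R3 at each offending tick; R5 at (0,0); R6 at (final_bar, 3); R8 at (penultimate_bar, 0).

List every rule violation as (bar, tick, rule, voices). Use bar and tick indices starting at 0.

bar 0: v0=A3 v1=A4 downbeat P8
bar 1: v0=G3 v1=B3 downbeat M3
bar 2: v0=B3 v1=F4 downbeat TT
bar 3: v0=A3 v1=F4 downbeat m6
bar 4: v0=B3 v1=B4 downbeat P8
bar 5: v0=C4 v1=A4 downbeat M6
bar 6: v0=D4 v1=A4 downbeat P5
bar 7: v0=C4 v1=D5 downbeat M2
bar 8: v0=B3 v1=G4 downbeat m6
bar 9: v0=B3 v1=G4 downbeat m6
bar 10: v0=A3 v1=A4 downbeat P8
  -> R7 @ bar 1 tick 0 v(1,): A4->B3 leap 10st
  -> R4 @ bar 2 tick 0 v(0, 1): B3/F4 TT untreated
  -> R7 @ bar 2 tick 0 v(1,): B3->F4 leap 6st
  -> R2 @ bar 4 tick 0 v(0, 1): A3/F4 m6 -> B3/B4 P8 similar
  -> R7 @ bar 4 tick 0 v(1,): F4->B4 leap 6st
  -> R4 @ bar 7 tick 0 v(0, 1): C4/D5 M2 untreated

(1, 0, R7, (1,))
(2, 0, R4, (0, 1))
(2, 0, R7, (1,))
(4, 0, R2, (0, 1))
(4, 0, R7, (1,))
(7, 0, R4, (0, 1))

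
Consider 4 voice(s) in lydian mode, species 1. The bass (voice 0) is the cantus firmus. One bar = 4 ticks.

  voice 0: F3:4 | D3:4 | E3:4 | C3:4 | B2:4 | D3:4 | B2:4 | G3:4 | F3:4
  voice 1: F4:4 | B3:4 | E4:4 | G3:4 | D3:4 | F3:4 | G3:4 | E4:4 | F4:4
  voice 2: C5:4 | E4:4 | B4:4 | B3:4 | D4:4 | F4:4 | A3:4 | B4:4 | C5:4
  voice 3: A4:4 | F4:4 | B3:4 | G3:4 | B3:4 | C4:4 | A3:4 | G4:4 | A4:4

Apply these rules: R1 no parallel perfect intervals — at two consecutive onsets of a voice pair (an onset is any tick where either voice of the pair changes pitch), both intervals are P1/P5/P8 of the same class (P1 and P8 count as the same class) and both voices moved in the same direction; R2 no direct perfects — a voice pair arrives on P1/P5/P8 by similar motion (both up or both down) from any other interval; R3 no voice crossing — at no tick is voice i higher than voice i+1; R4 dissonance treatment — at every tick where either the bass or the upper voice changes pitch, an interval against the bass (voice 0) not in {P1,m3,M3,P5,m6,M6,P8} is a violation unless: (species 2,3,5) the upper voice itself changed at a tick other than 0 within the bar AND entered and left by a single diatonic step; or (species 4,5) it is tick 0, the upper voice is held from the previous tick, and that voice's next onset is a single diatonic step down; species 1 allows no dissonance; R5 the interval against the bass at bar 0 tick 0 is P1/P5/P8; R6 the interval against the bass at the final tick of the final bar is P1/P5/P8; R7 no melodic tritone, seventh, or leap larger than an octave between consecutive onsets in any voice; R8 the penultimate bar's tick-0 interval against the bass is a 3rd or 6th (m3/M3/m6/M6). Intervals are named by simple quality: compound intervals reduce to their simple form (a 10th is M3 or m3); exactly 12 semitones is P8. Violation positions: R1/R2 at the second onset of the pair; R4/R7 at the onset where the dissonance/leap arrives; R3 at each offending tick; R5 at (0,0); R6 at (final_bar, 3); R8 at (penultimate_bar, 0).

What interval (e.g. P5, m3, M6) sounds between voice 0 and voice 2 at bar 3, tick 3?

voice 0=C3 voice 2=B3 -> M7

M7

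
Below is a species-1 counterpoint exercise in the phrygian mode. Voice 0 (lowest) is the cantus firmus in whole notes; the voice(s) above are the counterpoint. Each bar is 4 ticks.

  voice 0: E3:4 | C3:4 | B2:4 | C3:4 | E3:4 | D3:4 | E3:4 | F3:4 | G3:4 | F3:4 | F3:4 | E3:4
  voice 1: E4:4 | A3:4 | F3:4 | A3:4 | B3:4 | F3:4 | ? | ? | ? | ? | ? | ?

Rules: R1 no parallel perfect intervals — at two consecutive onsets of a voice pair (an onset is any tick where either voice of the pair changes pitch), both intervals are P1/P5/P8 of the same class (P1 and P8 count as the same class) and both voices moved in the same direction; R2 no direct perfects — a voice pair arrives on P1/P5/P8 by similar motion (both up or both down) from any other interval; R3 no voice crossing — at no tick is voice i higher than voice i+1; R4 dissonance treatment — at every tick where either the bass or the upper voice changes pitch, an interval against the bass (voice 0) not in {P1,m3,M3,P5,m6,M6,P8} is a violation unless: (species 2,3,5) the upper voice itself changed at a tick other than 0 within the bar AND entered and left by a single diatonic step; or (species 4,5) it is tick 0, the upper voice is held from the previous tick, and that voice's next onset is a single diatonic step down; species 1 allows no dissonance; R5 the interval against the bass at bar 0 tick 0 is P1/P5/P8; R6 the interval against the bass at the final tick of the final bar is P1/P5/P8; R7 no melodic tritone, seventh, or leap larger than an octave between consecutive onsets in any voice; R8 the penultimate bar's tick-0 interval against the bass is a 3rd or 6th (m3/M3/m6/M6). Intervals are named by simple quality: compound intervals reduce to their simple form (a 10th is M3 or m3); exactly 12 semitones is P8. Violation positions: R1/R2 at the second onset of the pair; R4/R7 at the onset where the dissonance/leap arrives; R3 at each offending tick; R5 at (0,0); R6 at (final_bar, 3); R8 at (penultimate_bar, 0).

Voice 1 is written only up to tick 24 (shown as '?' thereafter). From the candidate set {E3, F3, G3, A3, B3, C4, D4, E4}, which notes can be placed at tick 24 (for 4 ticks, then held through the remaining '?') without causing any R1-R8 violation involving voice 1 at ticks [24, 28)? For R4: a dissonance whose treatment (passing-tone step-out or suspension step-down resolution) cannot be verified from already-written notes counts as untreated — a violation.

E3: legal
F3: violates R4
G3: legal
A3: violates R4
B3: violates R2,R7
C4: legal
D4: violates R4
E4: violates R2,R7

{C4, E3, G3}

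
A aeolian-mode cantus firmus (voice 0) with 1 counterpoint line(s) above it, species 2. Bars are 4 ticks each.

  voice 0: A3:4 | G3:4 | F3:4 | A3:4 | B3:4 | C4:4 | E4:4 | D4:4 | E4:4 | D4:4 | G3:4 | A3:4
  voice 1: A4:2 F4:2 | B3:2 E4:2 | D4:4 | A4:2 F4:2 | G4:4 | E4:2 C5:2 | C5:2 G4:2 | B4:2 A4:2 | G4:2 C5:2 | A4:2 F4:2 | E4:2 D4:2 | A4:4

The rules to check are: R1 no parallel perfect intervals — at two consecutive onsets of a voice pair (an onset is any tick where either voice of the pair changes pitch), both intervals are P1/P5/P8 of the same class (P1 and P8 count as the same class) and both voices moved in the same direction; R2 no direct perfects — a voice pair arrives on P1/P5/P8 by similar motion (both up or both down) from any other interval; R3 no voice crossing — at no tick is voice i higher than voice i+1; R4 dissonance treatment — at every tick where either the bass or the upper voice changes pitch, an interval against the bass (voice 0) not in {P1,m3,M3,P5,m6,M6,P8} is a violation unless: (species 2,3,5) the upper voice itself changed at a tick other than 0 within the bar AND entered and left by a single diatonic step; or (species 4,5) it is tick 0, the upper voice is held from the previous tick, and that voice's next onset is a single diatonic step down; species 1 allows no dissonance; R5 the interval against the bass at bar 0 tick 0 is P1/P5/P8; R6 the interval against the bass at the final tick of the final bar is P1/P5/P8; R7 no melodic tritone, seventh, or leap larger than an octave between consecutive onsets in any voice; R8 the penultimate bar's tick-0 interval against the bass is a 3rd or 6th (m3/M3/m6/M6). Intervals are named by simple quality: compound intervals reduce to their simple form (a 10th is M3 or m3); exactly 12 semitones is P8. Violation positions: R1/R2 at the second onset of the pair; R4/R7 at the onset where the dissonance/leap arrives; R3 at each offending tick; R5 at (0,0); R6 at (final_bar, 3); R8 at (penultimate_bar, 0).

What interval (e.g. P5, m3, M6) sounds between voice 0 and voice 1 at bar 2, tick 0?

M6

voice 0=F3 voice 1=D4 -> M6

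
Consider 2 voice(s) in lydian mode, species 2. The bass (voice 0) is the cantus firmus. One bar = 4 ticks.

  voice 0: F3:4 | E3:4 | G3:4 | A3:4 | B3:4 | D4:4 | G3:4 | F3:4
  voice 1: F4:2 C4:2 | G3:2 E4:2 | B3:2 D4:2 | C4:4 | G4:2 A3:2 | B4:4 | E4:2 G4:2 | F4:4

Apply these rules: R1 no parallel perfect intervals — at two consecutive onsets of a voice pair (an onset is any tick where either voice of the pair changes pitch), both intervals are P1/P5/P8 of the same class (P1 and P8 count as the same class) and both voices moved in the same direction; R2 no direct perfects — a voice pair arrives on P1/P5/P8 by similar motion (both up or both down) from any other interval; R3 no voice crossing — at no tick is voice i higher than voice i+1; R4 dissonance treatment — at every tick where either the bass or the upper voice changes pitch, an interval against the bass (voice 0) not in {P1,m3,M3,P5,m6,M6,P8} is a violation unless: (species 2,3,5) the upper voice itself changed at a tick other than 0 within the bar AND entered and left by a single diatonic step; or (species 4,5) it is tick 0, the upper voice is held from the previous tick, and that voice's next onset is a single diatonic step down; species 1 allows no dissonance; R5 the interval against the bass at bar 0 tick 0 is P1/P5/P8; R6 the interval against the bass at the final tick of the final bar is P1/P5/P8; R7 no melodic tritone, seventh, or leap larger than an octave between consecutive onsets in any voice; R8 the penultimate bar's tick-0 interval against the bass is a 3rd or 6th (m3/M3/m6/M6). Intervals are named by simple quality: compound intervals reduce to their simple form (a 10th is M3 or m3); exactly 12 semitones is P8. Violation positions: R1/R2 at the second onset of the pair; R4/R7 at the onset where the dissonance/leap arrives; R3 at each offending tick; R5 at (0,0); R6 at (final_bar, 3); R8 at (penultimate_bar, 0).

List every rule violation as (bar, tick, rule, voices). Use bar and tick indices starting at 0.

bar 0: v0=F3 v1=F4 downbeat P8
bar 1: v0=E3 v1=G3 downbeat m3
bar 2: v0=G3 v1=B3 downbeat M3
bar 3: v0=A3 v1=C4 downbeat m3
bar 4: v0=B3 v1=G4 downbeat m6
bar 5: v0=D4 v1=B4 downbeat M6
bar 6: v0=G3 v1=E4 downbeat M6
bar 7: v0=F3 v1=F4 downbeat P8
  -> R3 @ bar 4 tick 2 v(0, 1): B3 above A3
  -> R4 @ bar 4 tick 2 v(0, 1): B3/A3 M2 untreated
  -> R7 @ bar 4 tick 2 v(1,): G4->A3 leap 10st
  -> R3 @ bar 4 tick 3 v(0, 1): B3 above A3
  -> R7 @ bar 5 tick 0 v(1,): A3->B4 leap 14st
  -> R1 @ bar 7 tick 0 v(0, 1): G3/G4 P8 -> F3/F4 P8 similar

(4, 2, R3, (0, 1))
(4, 2, R4, (0, 1))
(4, 2, R7, (1,))
(4, 3, R3, (0, 1))
(5, 0, R7, (1,))
(7, 0, R1, (0, 1))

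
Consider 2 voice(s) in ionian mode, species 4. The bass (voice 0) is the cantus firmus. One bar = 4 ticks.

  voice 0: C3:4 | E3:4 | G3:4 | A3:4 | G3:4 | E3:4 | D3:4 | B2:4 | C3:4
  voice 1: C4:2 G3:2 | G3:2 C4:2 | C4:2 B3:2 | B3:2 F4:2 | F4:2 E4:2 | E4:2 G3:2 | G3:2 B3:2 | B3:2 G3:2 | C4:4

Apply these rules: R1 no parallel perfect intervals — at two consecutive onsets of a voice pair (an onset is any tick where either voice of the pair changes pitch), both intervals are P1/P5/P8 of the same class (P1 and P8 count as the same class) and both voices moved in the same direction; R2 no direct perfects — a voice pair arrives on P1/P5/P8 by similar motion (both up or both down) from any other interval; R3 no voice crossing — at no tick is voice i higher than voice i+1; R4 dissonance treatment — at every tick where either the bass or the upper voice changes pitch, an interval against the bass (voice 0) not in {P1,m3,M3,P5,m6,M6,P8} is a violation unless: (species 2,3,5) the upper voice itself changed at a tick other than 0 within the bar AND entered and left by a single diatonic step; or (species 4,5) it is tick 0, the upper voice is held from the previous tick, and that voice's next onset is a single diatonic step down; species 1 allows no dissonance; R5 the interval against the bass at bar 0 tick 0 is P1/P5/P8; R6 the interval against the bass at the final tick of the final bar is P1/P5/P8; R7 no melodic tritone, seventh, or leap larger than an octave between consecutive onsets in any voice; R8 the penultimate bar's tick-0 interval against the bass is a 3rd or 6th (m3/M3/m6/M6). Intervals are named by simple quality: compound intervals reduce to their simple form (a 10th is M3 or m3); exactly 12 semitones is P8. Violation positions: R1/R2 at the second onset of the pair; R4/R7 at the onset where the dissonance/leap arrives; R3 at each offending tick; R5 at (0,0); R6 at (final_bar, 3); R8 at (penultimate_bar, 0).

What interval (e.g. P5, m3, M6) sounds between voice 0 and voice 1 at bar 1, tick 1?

m3

voice 0=E3 voice 1=G3 -> m3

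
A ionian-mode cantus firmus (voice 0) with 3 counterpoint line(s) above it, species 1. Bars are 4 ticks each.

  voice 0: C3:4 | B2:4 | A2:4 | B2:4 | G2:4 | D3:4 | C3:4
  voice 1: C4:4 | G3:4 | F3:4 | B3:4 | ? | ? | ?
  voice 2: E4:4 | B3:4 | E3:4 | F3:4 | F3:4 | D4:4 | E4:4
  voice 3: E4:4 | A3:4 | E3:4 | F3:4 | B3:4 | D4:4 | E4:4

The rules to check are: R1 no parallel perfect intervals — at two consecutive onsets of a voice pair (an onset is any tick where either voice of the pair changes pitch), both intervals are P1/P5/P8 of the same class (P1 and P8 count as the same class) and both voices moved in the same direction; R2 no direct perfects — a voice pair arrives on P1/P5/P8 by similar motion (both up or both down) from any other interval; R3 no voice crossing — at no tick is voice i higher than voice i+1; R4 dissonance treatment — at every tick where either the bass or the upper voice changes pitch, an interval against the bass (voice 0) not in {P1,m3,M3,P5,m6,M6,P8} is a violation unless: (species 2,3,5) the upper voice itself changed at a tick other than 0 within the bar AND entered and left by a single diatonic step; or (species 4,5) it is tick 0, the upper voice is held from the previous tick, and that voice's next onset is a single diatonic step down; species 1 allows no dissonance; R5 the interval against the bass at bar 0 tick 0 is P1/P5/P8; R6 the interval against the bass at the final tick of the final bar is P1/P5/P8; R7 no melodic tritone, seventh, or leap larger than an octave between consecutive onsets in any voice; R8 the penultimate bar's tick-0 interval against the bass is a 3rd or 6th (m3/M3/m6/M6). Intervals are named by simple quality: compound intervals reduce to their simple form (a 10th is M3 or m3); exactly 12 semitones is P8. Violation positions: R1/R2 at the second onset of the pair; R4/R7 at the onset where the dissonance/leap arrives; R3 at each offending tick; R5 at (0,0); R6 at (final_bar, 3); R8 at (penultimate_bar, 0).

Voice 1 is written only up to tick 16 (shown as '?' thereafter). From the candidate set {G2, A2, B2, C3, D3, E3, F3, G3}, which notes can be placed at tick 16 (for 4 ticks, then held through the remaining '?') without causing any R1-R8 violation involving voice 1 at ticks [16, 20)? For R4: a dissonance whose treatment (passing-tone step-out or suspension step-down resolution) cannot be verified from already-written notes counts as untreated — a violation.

G2: violates R1,R7
A2: violates R4,R7
B2: legal
C3: violates R4,R7
D3: violates R2
E3: legal
F3: violates R4,R7
G3: violates R1,R3

{B2, E3}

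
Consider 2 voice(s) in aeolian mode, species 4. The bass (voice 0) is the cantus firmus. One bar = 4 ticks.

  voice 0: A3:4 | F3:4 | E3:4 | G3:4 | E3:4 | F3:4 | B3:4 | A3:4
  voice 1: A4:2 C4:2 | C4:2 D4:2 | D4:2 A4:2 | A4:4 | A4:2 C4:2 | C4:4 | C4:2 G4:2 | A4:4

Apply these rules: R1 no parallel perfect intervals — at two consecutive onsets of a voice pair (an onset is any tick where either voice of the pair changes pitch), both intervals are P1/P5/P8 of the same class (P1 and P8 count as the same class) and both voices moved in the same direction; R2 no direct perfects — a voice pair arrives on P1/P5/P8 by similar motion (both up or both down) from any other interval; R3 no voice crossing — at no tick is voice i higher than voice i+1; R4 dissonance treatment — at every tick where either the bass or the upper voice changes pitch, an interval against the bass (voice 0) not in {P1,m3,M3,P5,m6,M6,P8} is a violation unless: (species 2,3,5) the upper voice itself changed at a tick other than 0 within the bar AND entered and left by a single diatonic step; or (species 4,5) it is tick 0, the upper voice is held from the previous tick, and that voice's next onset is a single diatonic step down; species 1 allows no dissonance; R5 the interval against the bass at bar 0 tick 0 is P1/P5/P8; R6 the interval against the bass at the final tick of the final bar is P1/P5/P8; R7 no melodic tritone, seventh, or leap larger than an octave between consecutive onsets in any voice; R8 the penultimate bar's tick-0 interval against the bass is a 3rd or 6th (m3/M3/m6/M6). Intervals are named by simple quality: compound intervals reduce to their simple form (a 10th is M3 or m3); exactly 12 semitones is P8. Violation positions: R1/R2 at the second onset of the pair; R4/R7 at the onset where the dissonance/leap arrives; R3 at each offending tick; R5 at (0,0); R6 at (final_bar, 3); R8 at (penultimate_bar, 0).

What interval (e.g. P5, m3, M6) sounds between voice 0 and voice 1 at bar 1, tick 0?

P5

voice 0=F3 voice 1=C4 -> P5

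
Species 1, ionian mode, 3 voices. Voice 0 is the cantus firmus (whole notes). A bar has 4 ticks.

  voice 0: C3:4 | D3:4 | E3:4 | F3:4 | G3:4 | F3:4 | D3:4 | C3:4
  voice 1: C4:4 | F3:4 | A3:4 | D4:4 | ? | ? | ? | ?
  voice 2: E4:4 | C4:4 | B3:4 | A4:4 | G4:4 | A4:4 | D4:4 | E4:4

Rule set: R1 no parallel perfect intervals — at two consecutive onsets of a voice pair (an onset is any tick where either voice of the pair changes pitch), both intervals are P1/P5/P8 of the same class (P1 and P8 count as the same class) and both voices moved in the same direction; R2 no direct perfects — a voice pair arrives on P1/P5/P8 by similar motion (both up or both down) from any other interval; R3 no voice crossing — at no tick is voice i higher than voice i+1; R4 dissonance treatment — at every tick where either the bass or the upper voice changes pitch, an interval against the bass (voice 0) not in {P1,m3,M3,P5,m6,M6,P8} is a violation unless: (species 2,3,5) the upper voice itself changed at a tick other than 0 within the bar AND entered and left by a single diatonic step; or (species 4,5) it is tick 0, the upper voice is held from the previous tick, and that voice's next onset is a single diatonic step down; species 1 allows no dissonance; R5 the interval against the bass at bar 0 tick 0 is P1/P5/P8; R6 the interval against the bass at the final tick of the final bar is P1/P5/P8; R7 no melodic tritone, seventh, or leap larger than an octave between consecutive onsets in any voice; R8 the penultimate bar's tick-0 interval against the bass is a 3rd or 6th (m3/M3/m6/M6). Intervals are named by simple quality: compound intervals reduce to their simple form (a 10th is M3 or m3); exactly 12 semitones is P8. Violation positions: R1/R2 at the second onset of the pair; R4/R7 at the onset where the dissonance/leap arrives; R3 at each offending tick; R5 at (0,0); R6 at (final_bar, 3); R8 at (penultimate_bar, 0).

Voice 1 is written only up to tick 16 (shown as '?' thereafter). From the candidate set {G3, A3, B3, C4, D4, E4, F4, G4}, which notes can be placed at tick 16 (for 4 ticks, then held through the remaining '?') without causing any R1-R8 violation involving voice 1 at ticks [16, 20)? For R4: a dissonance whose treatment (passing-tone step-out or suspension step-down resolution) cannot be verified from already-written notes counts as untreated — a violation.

{B3, D4, E4}

G3: violates R2
A3: violates R4
B3: legal
C4: violates R1,R4
D4: legal
E4: legal
F4: violates R4
G4: violates R2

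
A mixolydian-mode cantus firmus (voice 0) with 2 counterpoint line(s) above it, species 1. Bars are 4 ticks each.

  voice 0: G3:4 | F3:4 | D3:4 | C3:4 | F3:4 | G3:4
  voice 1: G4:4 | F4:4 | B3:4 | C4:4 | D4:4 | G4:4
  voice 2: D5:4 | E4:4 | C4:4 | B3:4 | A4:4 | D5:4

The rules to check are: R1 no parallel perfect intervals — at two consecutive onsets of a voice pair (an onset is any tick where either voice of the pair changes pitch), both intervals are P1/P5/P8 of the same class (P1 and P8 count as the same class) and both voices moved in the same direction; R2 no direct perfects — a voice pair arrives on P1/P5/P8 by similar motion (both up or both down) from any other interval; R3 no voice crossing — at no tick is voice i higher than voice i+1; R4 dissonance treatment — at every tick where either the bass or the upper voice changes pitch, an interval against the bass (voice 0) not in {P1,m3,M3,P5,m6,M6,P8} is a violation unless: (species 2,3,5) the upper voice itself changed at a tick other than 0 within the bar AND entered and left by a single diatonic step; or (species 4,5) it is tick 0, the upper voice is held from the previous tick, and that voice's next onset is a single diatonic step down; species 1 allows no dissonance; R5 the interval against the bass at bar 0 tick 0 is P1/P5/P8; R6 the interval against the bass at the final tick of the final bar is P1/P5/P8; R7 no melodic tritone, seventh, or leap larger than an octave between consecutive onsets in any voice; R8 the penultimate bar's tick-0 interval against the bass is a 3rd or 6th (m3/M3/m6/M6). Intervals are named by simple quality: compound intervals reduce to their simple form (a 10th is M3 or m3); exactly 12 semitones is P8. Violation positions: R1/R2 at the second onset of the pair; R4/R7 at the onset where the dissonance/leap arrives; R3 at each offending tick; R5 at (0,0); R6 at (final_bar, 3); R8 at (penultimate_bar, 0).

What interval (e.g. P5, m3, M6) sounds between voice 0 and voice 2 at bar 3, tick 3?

M7

voice 0=C3 voice 2=B3 -> M7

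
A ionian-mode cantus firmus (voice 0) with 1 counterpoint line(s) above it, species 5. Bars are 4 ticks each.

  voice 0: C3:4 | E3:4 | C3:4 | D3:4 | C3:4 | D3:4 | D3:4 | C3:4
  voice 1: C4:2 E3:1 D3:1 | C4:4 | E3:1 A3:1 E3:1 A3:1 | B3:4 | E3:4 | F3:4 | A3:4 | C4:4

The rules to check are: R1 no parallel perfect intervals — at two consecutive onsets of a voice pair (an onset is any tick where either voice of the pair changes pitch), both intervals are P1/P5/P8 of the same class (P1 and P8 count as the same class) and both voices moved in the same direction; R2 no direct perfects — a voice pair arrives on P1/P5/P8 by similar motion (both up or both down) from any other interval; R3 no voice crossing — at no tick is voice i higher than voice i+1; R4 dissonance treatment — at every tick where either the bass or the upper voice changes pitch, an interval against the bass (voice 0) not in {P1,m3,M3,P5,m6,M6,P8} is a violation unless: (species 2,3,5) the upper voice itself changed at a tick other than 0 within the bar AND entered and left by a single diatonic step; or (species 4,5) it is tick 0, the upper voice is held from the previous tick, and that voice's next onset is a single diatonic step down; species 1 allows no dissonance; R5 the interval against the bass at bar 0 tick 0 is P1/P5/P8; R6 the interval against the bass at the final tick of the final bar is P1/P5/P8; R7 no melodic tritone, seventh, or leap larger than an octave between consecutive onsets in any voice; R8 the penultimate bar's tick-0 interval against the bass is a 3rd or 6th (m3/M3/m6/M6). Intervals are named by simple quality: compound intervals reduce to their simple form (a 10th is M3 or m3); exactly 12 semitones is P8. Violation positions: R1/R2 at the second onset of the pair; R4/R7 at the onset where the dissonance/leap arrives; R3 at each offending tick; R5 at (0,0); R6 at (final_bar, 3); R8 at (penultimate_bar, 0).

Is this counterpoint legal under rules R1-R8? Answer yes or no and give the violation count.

No (3 violations)

bar 0: v0=C3 v1=C4 (P8)
bar 1: v0=E3 v1=C4 (m6)
bar 2: v0=C3 v1=E3 (M3)
bar 3: v0=D3 v1=B3 (M6)
bar 4: v0=C3 v1=E3 (M3)
bar 5: v0=D3 v1=F3 (m3)
bar 6: v0=D3 v1=A3 (P5)
bar 7: v0=C3 v1=C4 (P8)
  R4 @ bar0.3: C3/D3 M2 untreated
  R7 @ bar1.0: D3->C4 leap 10st
  R8 @ bar6.0: penult P5 not 3rd/6th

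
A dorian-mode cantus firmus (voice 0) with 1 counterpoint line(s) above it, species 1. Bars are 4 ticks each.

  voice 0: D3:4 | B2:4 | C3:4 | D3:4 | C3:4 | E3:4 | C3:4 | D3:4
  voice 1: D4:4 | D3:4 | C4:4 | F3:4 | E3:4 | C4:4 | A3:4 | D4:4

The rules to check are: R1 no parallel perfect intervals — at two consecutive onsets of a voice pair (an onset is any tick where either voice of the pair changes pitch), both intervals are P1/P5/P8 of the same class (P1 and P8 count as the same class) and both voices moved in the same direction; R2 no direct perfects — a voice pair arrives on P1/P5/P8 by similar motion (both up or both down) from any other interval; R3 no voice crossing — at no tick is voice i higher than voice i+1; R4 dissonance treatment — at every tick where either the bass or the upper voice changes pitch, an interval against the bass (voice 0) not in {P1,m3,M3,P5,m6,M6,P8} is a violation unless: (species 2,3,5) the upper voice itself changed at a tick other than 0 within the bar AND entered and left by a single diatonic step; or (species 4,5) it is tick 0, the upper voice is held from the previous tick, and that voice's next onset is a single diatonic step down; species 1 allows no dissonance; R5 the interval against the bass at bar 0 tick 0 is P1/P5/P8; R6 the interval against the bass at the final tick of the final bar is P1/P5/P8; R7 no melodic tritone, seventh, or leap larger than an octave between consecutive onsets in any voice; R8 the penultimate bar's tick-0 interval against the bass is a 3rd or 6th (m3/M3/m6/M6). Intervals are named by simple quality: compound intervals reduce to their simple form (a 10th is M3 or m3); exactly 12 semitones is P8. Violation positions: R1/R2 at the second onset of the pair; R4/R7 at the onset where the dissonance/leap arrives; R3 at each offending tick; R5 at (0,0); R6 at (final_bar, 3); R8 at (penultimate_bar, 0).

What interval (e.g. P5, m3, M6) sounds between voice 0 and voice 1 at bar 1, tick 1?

voice 0=B2 voice 1=D3 -> m3

m3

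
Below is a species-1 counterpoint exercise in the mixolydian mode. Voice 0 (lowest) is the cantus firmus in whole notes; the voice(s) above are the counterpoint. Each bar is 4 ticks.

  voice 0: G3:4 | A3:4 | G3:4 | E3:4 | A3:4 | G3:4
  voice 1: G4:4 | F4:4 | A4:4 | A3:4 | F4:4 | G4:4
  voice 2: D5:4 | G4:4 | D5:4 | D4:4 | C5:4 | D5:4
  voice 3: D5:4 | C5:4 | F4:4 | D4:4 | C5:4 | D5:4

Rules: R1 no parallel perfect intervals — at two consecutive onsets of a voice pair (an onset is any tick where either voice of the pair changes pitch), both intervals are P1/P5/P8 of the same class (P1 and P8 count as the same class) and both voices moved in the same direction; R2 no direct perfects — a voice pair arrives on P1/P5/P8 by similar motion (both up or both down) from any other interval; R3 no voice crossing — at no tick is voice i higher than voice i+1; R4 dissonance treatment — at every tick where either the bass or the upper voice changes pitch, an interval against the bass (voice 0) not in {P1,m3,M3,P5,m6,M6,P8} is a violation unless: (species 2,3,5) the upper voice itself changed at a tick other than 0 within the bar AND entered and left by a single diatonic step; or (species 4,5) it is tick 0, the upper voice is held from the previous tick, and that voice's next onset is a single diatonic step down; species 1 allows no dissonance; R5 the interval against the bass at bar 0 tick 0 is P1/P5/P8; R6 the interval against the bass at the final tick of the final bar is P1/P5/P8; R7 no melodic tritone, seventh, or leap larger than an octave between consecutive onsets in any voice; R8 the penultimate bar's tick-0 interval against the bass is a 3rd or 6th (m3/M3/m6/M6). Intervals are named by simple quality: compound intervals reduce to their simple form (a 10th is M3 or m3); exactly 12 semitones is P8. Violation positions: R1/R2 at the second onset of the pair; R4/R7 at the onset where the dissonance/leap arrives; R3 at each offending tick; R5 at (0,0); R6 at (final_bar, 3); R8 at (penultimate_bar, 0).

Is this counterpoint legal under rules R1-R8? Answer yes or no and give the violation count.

No (20 violations)

bar 0: v0=G3 v1=G4 v2=D5 v3=D5 (P5)
bar 1: v0=A3 v1=F4 v2=G4 v3=C5 (m3)
bar 2: v0=G3 v1=A4 v2=D5 v3=F4 (m7)
bar 3: v0=E3 v1=A3 v2=D4 v3=D4 (m7)
bar 4: v0=A3 v1=F4 v2=C5 v3=C5 (m3)
bar 5: v0=G3 v1=G4 v2=D5 v3=D5 (P5)
  R1 @ bar1.0: G4/D5 P5 -> F4/C5 P5 similar
  R4 @ bar1.0: A3/G4 m7 untreated
  R3 @ bar2.0: D5 above F4
  R4 @ bar2.0: G3/A4 M2 untreated
  R4 @ bar2.0: G3/F4 m7 untreated
  R3 @ bar2.1: D5 above F4
  R3 @ bar2.2: D5 above F4
  R3 @ bar2.3: D5 above F4
  R2 @ bar3.0: D5/F4 M6 -> D4/D4 P1 similar
  R4 @ bar3.0: E3/A3 P4 untreated
  R4 @ bar3.0: E3/D4 m7 untreated
  R4 @ bar3.0: E3/D4 m7 untreated
  R1 @ bar4.0: D4/D4 P1 -> C5/C5 P1 similar
  R2 @ bar4.0: A3/D4 P4 -> F4/C5 P5 similar
  R2 @ bar4.0: A3/D4 P4 -> F4/C5 P5 similar
  R7 @ bar4.0: D4->C5 leap 10st
  R7 @ bar4.0: D4->C5 leap 10st
  R1 @ bar5.0: F4/C5 P5 -> G4/D5 P5 similar
  R1 @ bar5.0: F4/C5 P5 -> G4/D5 P5 similar
  R1 @ bar5.0: C5/C5 P1 -> D5/D5 P1 similar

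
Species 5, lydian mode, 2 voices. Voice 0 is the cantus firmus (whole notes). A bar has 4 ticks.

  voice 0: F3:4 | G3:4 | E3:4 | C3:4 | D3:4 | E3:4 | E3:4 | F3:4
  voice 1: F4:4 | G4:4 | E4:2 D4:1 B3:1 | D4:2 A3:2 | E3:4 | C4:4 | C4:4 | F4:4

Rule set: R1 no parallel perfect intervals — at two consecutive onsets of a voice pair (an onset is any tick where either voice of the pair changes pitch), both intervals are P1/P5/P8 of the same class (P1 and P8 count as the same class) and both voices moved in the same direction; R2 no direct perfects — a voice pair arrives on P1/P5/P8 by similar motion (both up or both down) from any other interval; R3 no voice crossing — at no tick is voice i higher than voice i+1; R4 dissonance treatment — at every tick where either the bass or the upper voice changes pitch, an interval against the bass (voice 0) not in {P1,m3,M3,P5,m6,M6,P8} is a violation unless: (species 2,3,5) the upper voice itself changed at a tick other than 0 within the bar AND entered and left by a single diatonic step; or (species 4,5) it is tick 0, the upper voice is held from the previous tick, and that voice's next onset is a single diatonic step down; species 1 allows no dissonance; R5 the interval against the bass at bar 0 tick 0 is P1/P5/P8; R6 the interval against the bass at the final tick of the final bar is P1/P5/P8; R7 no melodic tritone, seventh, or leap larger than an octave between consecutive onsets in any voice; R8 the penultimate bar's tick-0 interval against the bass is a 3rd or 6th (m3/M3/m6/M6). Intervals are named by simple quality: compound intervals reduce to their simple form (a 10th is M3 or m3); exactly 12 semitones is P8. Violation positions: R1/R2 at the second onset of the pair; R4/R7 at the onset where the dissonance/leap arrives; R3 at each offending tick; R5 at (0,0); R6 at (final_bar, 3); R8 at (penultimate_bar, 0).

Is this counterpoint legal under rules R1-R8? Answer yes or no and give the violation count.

No (6 violations)

bar 0: v0=F3 v1=F4 (P8)
bar 1: v0=G3 v1=G4 (P8)
bar 2: v0=E3 v1=E4 (P8)
bar 3: v0=C3 v1=D4 (M2)
bar 4: v0=D3 v1=E3 (M2)
bar 5: v0=E3 v1=C4 (m6)
bar 6: v0=E3 v1=C4 (m6)
bar 7: v0=F3 v1=F4 (P8)
  R1 @ bar1.0: F3/F4 P8 -> G3/G4 P8 similar
  R1 @ bar2.0: G3/G4 P8 -> E3/E4 P8 similar
  R4 @ bar2.2: E3/D4 m7 untreated
  R4 @ bar3.0: C3/D4 M2 untreated
  R4 @ bar4.0: D3/E3 M2 untreated
  R2 @ bar7.0: E3/C4 m6 -> F3/F4 P8 similar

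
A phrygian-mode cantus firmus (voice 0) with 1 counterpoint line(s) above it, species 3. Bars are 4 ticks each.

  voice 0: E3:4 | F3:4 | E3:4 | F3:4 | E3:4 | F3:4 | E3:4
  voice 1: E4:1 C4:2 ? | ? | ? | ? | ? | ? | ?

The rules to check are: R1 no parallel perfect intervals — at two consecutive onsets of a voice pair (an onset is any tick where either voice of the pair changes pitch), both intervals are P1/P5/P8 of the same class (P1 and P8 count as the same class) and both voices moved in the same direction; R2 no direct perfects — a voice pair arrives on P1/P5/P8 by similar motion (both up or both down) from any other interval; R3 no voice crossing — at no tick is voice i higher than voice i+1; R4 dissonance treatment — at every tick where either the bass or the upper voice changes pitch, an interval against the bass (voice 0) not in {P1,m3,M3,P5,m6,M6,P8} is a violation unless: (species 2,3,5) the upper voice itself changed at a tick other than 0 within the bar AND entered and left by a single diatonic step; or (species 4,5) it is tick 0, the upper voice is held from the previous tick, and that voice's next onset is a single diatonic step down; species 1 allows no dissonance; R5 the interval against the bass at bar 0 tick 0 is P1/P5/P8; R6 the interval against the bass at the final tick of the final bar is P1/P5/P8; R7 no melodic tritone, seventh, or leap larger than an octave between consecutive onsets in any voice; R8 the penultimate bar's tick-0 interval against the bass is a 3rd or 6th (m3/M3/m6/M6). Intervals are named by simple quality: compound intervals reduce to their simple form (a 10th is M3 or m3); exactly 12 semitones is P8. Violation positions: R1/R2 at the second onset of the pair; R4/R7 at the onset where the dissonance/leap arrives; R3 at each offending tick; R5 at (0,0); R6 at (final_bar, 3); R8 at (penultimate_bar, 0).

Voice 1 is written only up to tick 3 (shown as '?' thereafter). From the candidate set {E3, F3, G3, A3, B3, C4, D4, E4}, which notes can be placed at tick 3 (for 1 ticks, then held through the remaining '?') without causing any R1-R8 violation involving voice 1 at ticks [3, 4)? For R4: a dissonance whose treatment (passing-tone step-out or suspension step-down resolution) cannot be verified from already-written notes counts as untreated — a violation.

E3: legal
F3: violates R4
G3: legal
A3: violates R4
B3: legal
C4: legal
D4: violates R4
E4: legal

{B3, C4, E3, E4, G3}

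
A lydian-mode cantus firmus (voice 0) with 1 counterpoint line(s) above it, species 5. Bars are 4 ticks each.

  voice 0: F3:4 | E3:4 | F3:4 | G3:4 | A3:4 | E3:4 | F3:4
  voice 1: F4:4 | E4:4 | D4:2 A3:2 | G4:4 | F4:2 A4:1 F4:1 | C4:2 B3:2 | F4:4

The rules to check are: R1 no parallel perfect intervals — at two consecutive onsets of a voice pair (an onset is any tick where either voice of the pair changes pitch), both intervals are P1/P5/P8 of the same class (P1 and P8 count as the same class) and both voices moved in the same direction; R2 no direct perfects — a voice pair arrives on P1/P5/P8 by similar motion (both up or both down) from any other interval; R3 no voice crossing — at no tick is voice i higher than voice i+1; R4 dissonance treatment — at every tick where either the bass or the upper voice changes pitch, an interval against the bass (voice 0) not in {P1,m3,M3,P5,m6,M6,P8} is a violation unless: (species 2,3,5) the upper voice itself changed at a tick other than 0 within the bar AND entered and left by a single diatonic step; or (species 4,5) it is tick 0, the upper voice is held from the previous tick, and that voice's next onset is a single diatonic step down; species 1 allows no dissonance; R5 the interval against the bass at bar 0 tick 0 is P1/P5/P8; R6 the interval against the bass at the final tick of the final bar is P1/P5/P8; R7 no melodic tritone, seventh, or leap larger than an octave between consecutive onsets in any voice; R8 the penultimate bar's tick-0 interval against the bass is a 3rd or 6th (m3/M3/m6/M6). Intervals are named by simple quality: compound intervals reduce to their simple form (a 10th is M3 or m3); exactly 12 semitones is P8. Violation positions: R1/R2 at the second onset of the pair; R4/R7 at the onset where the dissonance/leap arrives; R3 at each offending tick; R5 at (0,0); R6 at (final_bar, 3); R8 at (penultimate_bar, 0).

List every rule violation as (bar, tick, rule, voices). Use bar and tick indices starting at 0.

bar 0: v0=F3 v1=F4 downbeat P8
bar 1: v0=E3 v1=E4 downbeat P8
bar 2: v0=F3 v1=D4 downbeat M6
bar 3: v0=G3 v1=G4 downbeat P8
bar 4: v0=A3 v1=F4 downbeat m6
bar 5: v0=E3 v1=C4 downbeat m6
bar 6: v0=F3 v1=F4 downbeat P8
  -> R1 @ bar 1 tick 0 v(0, 1): F3/F4 P8 -> E3/E4 P8 similar
  -> R2 @ bar 3 tick 0 v(0, 1): F3/A3 M3 -> G3/G4 P8 similar
  -> R7 @ bar 3 tick 0 v(1,): A3->G4 leap 10st
  -> R2 @ bar 6 tick 0 v(0, 1): E3/B3 P5 -> F3/F4 P8 similar
  -> R7 @ bar 6 tick 0 v(1,): B3->F4 leap 6st

(1, 0, R1, (0, 1))
(3, 0, R2, (0, 1))
(3, 0, R7, (1,))
(6, 0, R2, (0, 1))
(6, 0, R7, (1,))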